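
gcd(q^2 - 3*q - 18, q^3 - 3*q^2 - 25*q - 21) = q + 3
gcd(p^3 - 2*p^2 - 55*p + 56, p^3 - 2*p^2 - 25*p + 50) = 1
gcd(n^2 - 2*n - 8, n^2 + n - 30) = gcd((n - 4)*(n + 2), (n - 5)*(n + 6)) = 1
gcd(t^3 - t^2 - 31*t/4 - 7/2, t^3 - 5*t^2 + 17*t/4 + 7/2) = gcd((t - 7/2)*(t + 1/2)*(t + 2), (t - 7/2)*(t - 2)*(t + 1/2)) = t^2 - 3*t - 7/4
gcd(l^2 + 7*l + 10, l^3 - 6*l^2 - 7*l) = 1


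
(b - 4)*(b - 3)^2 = b^3 - 10*b^2 + 33*b - 36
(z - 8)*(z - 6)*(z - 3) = z^3 - 17*z^2 + 90*z - 144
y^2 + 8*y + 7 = (y + 1)*(y + 7)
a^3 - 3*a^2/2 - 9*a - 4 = (a - 4)*(a + 1/2)*(a + 2)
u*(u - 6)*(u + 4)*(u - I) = u^4 - 2*u^3 - I*u^3 - 24*u^2 + 2*I*u^2 + 24*I*u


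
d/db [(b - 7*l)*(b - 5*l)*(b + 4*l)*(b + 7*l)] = 4*b^3 - 3*b^2*l - 138*b*l^2 + 49*l^3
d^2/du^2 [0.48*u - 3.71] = 0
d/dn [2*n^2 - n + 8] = 4*n - 1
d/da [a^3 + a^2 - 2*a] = 3*a^2 + 2*a - 2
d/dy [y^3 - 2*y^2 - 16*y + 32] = 3*y^2 - 4*y - 16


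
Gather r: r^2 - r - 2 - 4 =r^2 - r - 6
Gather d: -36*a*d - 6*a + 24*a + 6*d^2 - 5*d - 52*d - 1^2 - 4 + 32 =18*a + 6*d^2 + d*(-36*a - 57) + 27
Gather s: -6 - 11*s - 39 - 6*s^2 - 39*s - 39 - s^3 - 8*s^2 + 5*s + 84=-s^3 - 14*s^2 - 45*s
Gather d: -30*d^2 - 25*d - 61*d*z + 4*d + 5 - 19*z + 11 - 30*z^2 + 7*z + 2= -30*d^2 + d*(-61*z - 21) - 30*z^2 - 12*z + 18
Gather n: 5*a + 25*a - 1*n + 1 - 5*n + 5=30*a - 6*n + 6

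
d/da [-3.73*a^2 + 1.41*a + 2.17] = 1.41 - 7.46*a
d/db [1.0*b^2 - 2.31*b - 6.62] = 2.0*b - 2.31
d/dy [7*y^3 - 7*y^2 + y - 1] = 21*y^2 - 14*y + 1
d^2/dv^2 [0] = 0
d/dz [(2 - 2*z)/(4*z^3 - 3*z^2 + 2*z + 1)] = 2*(8*z^3 - 15*z^2 + 6*z - 3)/(16*z^6 - 24*z^5 + 25*z^4 - 4*z^3 - 2*z^2 + 4*z + 1)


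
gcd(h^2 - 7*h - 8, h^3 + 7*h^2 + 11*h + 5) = h + 1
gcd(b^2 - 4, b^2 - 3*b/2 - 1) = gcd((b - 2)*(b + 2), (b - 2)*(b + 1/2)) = b - 2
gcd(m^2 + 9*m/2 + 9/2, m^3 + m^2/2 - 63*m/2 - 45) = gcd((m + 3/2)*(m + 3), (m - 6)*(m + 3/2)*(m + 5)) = m + 3/2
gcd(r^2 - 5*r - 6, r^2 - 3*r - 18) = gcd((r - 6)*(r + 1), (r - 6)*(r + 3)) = r - 6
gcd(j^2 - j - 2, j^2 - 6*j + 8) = j - 2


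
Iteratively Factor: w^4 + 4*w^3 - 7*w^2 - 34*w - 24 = (w + 1)*(w^3 + 3*w^2 - 10*w - 24) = (w + 1)*(w + 2)*(w^2 + w - 12) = (w - 3)*(w + 1)*(w + 2)*(w + 4)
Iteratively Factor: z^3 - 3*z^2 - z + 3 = (z - 1)*(z^2 - 2*z - 3) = (z - 1)*(z + 1)*(z - 3)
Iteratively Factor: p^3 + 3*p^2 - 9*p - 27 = (p + 3)*(p^2 - 9) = (p - 3)*(p + 3)*(p + 3)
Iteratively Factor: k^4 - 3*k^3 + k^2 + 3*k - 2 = (k - 1)*(k^3 - 2*k^2 - k + 2) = (k - 2)*(k - 1)*(k^2 - 1) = (k - 2)*(k - 1)^2*(k + 1)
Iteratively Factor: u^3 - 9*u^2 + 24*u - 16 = (u - 1)*(u^2 - 8*u + 16) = (u - 4)*(u - 1)*(u - 4)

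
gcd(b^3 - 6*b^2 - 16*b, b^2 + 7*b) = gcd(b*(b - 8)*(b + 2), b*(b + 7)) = b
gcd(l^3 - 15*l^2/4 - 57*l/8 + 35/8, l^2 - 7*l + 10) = l - 5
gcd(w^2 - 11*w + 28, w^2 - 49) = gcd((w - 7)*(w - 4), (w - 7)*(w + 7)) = w - 7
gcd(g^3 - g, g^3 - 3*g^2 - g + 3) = g^2 - 1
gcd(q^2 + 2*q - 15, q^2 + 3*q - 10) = q + 5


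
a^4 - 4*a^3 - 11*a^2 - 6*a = a*(a - 6)*(a + 1)^2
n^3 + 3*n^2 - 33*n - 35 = (n - 5)*(n + 1)*(n + 7)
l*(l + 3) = l^2 + 3*l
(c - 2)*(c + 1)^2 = c^3 - 3*c - 2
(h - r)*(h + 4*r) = h^2 + 3*h*r - 4*r^2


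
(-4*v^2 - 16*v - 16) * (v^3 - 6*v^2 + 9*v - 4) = -4*v^5 + 8*v^4 + 44*v^3 - 32*v^2 - 80*v + 64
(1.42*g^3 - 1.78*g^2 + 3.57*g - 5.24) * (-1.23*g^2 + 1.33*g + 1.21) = -1.7466*g^5 + 4.078*g^4 - 5.0403*g^3 + 9.0395*g^2 - 2.6495*g - 6.3404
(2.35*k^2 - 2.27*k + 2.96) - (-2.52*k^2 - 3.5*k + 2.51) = 4.87*k^2 + 1.23*k + 0.45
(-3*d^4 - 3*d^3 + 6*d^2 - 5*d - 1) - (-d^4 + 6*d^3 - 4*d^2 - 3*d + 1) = -2*d^4 - 9*d^3 + 10*d^2 - 2*d - 2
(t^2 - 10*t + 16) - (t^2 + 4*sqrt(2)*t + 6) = -10*t - 4*sqrt(2)*t + 10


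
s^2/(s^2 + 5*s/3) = 3*s/(3*s + 5)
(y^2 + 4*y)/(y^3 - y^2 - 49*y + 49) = y*(y + 4)/(y^3 - y^2 - 49*y + 49)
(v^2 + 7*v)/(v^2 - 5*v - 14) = v*(v + 7)/(v^2 - 5*v - 14)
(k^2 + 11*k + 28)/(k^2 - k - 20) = (k + 7)/(k - 5)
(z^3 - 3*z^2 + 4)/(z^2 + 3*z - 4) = (z^3 - 3*z^2 + 4)/(z^2 + 3*z - 4)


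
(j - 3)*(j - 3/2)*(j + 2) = j^3 - 5*j^2/2 - 9*j/2 + 9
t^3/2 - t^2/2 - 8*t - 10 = (t/2 + 1)*(t - 5)*(t + 2)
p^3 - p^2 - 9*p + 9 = (p - 3)*(p - 1)*(p + 3)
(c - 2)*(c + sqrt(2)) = c^2 - 2*c + sqrt(2)*c - 2*sqrt(2)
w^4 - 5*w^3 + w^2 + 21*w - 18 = (w - 3)^2*(w - 1)*(w + 2)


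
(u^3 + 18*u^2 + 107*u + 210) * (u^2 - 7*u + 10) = u^5 + 11*u^4 - 9*u^3 - 359*u^2 - 400*u + 2100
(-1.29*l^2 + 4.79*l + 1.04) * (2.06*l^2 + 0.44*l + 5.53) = -2.6574*l^4 + 9.2998*l^3 - 2.8837*l^2 + 26.9463*l + 5.7512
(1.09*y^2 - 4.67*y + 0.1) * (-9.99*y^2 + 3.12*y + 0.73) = -10.8891*y^4 + 50.0541*y^3 - 14.7737*y^2 - 3.0971*y + 0.073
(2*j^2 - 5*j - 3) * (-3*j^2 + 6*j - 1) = -6*j^4 + 27*j^3 - 23*j^2 - 13*j + 3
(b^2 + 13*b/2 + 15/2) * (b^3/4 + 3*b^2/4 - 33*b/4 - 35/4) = b^5/4 + 19*b^4/8 - 3*b^3/2 - 227*b^2/4 - 475*b/4 - 525/8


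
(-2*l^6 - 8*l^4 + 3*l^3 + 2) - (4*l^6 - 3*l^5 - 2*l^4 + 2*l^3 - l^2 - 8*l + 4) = -6*l^6 + 3*l^5 - 6*l^4 + l^3 + l^2 + 8*l - 2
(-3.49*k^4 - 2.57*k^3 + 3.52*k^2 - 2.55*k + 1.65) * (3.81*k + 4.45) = -13.2969*k^5 - 25.3222*k^4 + 1.9747*k^3 + 5.9485*k^2 - 5.061*k + 7.3425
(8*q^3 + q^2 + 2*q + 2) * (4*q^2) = 32*q^5 + 4*q^4 + 8*q^3 + 8*q^2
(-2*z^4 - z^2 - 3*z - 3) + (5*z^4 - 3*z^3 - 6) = 3*z^4 - 3*z^3 - z^2 - 3*z - 9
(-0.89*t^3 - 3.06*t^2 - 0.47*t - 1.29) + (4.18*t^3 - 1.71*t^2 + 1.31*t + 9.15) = 3.29*t^3 - 4.77*t^2 + 0.84*t + 7.86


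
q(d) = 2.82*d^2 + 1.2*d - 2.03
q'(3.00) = 18.12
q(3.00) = 26.95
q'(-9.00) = -49.56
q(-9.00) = 215.59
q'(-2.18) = -11.10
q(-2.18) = 8.76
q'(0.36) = 3.23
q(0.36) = -1.23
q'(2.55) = 15.58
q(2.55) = 19.37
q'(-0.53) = -1.79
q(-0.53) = -1.87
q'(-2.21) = -11.26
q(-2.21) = 9.09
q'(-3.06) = -16.06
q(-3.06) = 20.70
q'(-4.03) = -21.53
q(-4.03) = 38.93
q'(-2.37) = -12.17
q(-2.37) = 10.97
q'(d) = 5.64*d + 1.2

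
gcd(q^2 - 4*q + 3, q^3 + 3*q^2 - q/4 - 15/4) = q - 1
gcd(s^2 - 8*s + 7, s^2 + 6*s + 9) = 1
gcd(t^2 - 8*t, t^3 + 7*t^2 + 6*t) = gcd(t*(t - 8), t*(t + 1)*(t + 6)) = t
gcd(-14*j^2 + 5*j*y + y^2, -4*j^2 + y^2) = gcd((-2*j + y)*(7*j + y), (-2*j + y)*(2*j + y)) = -2*j + y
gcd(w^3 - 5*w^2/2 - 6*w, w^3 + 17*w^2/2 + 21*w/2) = w^2 + 3*w/2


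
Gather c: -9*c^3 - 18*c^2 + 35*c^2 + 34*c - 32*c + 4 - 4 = -9*c^3 + 17*c^2 + 2*c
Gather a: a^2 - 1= a^2 - 1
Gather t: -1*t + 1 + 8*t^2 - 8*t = 8*t^2 - 9*t + 1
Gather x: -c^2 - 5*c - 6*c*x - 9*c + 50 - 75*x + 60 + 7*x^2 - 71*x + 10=-c^2 - 14*c + 7*x^2 + x*(-6*c - 146) + 120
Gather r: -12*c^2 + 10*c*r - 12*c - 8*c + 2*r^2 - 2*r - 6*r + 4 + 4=-12*c^2 - 20*c + 2*r^2 + r*(10*c - 8) + 8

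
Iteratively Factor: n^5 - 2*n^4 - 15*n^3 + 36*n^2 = (n)*(n^4 - 2*n^3 - 15*n^2 + 36*n) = n*(n + 4)*(n^3 - 6*n^2 + 9*n) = n*(n - 3)*(n + 4)*(n^2 - 3*n) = n^2*(n - 3)*(n + 4)*(n - 3)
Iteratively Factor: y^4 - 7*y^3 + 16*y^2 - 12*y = (y)*(y^3 - 7*y^2 + 16*y - 12) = y*(y - 2)*(y^2 - 5*y + 6) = y*(y - 3)*(y - 2)*(y - 2)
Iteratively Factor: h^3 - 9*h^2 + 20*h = (h - 5)*(h^2 - 4*h) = h*(h - 5)*(h - 4)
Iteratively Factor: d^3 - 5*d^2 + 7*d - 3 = (d - 1)*(d^2 - 4*d + 3) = (d - 3)*(d - 1)*(d - 1)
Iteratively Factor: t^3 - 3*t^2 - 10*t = (t - 5)*(t^2 + 2*t) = t*(t - 5)*(t + 2)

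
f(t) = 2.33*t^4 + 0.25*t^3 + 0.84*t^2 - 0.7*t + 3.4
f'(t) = 9.32*t^3 + 0.75*t^2 + 1.68*t - 0.7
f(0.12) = 3.33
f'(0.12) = -0.47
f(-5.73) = 2499.70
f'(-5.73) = -1739.10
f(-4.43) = 898.62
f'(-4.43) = -803.69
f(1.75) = 27.94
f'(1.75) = 54.49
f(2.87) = 172.30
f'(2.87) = 230.62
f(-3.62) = 405.20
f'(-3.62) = -439.07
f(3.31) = 299.04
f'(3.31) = 351.06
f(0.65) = 3.78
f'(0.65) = 3.27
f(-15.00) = 117315.40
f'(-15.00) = -31312.15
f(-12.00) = 48015.64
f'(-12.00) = -16017.82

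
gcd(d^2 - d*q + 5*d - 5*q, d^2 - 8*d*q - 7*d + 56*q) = 1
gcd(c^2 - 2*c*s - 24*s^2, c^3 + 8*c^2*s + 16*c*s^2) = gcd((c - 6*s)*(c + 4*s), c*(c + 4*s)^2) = c + 4*s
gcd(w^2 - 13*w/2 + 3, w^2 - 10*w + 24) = w - 6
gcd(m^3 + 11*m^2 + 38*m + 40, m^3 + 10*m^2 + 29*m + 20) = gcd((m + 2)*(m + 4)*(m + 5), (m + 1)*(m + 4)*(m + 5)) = m^2 + 9*m + 20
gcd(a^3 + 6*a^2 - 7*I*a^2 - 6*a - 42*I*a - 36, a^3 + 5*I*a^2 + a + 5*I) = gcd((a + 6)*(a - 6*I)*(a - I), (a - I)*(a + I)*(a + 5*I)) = a - I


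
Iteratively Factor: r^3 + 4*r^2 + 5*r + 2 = (r + 1)*(r^2 + 3*r + 2) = (r + 1)^2*(r + 2)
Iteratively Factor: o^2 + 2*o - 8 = (o + 4)*(o - 2)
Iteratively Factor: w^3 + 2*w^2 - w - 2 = (w + 1)*(w^2 + w - 2) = (w - 1)*(w + 1)*(w + 2)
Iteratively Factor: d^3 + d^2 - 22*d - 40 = (d + 4)*(d^2 - 3*d - 10) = (d + 2)*(d + 4)*(d - 5)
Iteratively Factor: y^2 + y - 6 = (y - 2)*(y + 3)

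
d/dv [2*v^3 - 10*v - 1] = 6*v^2 - 10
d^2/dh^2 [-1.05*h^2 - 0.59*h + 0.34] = -2.10000000000000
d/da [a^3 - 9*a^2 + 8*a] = 3*a^2 - 18*a + 8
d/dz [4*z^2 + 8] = 8*z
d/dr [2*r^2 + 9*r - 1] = 4*r + 9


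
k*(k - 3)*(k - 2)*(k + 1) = k^4 - 4*k^3 + k^2 + 6*k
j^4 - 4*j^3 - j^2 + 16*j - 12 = (j - 3)*(j - 2)*(j - 1)*(j + 2)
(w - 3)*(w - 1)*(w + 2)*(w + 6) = w^4 + 4*w^3 - 17*w^2 - 24*w + 36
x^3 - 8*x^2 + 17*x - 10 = (x - 5)*(x - 2)*(x - 1)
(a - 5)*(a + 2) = a^2 - 3*a - 10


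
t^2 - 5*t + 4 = (t - 4)*(t - 1)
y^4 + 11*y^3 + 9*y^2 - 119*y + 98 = (y - 2)*(y - 1)*(y + 7)^2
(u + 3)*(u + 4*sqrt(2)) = u^2 + 3*u + 4*sqrt(2)*u + 12*sqrt(2)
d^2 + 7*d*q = d*(d + 7*q)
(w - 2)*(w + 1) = w^2 - w - 2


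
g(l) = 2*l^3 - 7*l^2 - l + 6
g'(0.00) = -1.00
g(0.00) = 6.00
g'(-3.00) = 95.00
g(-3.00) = -108.00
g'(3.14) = 14.20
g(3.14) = -4.24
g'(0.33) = -4.97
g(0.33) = 4.98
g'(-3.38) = 114.87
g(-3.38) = -147.82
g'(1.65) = -7.76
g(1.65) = -5.72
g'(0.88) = -8.67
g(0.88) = 1.06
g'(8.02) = 272.64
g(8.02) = 579.44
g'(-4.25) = 166.88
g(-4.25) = -269.72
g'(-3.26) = 108.41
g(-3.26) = -134.43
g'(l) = 6*l^2 - 14*l - 1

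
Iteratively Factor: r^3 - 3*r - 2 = (r + 1)*(r^2 - r - 2) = (r - 2)*(r + 1)*(r + 1)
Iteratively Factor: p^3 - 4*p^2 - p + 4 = (p - 4)*(p^2 - 1) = (p - 4)*(p - 1)*(p + 1)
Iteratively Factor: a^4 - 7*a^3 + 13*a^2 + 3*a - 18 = (a - 3)*(a^3 - 4*a^2 + a + 6) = (a - 3)*(a - 2)*(a^2 - 2*a - 3) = (a - 3)*(a - 2)*(a + 1)*(a - 3)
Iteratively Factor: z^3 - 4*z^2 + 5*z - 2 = (z - 2)*(z^2 - 2*z + 1) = (z - 2)*(z - 1)*(z - 1)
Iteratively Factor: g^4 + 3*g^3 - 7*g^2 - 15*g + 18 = (g + 3)*(g^3 - 7*g + 6) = (g - 1)*(g + 3)*(g^2 + g - 6) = (g - 1)*(g + 3)^2*(g - 2)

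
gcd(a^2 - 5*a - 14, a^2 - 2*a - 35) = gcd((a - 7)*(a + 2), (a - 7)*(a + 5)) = a - 7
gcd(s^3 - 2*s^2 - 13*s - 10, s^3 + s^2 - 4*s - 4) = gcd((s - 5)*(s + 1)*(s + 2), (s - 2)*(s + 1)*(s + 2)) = s^2 + 3*s + 2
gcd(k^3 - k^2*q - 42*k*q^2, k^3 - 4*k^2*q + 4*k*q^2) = k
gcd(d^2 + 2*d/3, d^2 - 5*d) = d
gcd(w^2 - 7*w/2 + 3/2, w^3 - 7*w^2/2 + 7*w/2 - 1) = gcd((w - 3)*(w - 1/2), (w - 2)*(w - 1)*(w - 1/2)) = w - 1/2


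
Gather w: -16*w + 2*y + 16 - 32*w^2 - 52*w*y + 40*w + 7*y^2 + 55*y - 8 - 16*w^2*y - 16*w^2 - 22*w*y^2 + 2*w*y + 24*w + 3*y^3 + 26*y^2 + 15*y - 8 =w^2*(-16*y - 48) + w*(-22*y^2 - 50*y + 48) + 3*y^3 + 33*y^2 + 72*y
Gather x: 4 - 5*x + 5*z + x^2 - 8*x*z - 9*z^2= x^2 + x*(-8*z - 5) - 9*z^2 + 5*z + 4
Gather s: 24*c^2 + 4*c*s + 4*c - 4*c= 24*c^2 + 4*c*s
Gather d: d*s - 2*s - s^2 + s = d*s - s^2 - s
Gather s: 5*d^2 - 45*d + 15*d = 5*d^2 - 30*d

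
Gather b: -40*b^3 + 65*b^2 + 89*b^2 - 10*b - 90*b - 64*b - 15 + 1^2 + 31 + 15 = -40*b^3 + 154*b^2 - 164*b + 32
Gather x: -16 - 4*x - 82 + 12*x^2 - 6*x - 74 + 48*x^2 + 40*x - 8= 60*x^2 + 30*x - 180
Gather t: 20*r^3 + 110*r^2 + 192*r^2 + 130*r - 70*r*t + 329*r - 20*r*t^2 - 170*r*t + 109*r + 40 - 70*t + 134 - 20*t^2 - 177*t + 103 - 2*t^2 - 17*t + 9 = 20*r^3 + 302*r^2 + 568*r + t^2*(-20*r - 22) + t*(-240*r - 264) + 286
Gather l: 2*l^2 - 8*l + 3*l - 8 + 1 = 2*l^2 - 5*l - 7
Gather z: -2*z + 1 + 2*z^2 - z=2*z^2 - 3*z + 1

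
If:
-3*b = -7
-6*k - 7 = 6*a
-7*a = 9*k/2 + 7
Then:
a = -7/10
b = 7/3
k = -7/15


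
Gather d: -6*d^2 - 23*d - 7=-6*d^2 - 23*d - 7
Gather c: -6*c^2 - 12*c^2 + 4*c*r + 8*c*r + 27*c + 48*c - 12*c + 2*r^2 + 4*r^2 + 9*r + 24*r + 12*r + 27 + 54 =-18*c^2 + c*(12*r + 63) + 6*r^2 + 45*r + 81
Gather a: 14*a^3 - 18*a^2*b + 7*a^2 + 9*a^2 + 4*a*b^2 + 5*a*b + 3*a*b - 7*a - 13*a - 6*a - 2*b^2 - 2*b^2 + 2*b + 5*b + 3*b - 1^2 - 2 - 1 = 14*a^3 + a^2*(16 - 18*b) + a*(4*b^2 + 8*b - 26) - 4*b^2 + 10*b - 4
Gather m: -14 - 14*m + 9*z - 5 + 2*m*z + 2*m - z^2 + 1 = m*(2*z - 12) - z^2 + 9*z - 18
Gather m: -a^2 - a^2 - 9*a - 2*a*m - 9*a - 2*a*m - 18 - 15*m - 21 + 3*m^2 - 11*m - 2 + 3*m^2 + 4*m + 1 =-2*a^2 - 18*a + 6*m^2 + m*(-4*a - 22) - 40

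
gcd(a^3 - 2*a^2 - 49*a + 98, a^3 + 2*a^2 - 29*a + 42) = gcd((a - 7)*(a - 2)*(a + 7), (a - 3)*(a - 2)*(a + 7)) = a^2 + 5*a - 14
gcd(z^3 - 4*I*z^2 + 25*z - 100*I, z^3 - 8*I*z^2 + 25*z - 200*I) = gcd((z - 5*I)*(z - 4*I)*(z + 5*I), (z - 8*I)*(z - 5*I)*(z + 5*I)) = z^2 + 25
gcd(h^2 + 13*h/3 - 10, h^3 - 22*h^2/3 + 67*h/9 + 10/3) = h - 5/3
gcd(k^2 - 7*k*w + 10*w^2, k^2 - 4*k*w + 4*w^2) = -k + 2*w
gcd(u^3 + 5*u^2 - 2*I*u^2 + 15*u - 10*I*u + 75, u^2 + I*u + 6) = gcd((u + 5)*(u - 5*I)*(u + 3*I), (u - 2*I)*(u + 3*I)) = u + 3*I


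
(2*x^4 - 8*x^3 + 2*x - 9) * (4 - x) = -2*x^5 + 16*x^4 - 32*x^3 - 2*x^2 + 17*x - 36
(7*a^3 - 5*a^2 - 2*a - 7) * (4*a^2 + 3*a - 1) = 28*a^5 + a^4 - 30*a^3 - 29*a^2 - 19*a + 7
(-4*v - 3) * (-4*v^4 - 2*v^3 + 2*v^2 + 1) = 16*v^5 + 20*v^4 - 2*v^3 - 6*v^2 - 4*v - 3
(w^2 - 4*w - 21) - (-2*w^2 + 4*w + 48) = 3*w^2 - 8*w - 69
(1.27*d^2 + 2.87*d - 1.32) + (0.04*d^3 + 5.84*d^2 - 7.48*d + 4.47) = 0.04*d^3 + 7.11*d^2 - 4.61*d + 3.15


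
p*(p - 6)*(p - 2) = p^3 - 8*p^2 + 12*p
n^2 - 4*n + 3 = (n - 3)*(n - 1)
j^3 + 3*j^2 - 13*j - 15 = (j - 3)*(j + 1)*(j + 5)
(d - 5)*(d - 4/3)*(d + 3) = d^3 - 10*d^2/3 - 37*d/3 + 20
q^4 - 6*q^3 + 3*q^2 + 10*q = q*(q - 5)*(q - 2)*(q + 1)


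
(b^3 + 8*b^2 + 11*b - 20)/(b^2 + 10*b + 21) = (b^3 + 8*b^2 + 11*b - 20)/(b^2 + 10*b + 21)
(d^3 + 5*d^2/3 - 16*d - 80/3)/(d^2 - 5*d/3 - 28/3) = (3*d^2 + 17*d + 20)/(3*d + 7)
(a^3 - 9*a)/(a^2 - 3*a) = a + 3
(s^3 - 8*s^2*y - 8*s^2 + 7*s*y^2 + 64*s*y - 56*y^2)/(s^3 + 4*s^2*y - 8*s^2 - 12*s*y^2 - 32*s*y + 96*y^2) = (-s^2 + 8*s*y - 7*y^2)/(-s^2 - 4*s*y + 12*y^2)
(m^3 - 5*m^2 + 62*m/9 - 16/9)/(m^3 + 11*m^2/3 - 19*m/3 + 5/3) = (3*m^2 - 14*m + 16)/(3*(m^2 + 4*m - 5))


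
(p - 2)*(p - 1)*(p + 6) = p^3 + 3*p^2 - 16*p + 12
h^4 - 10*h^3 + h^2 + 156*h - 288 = (h - 8)*(h - 3)^2*(h + 4)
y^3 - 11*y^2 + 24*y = y*(y - 8)*(y - 3)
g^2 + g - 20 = (g - 4)*(g + 5)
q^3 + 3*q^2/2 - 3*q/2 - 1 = (q - 1)*(q + 1/2)*(q + 2)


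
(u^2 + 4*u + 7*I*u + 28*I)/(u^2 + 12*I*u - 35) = (u + 4)/(u + 5*I)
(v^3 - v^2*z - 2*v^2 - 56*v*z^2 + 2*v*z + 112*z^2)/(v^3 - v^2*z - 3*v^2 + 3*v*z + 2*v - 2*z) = (-v^2 + v*z + 56*z^2)/(-v^2 + v*z + v - z)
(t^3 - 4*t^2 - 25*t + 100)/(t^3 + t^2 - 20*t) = (t - 5)/t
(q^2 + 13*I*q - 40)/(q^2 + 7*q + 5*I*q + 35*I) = (q + 8*I)/(q + 7)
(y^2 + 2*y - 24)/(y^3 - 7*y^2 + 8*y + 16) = (y + 6)/(y^2 - 3*y - 4)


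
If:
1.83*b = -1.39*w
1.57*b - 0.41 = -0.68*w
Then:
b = 0.61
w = -0.80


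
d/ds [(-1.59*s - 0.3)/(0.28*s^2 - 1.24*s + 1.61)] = (0.4452*s^2 + 0.168*s - 2.9319)/(0.0784*s^4 - 0.6944*s^3 + 2.4392*s^2 - 3.9928*s + 2.5921)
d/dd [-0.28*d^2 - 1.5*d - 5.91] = -0.56*d - 1.5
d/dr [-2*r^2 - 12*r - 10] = -4*r - 12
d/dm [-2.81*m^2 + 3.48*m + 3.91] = 3.48 - 5.62*m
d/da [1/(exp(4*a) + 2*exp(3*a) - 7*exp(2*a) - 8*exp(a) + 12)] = (-4*exp(3*a) - 6*exp(2*a) + 14*exp(a) + 8)*exp(a)/(exp(4*a) + 2*exp(3*a) - 7*exp(2*a) - 8*exp(a) + 12)^2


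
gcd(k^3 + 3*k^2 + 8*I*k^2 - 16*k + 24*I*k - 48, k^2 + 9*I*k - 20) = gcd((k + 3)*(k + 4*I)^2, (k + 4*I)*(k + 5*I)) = k + 4*I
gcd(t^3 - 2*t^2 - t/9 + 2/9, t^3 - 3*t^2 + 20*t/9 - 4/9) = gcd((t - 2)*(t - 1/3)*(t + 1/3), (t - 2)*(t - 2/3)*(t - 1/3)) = t^2 - 7*t/3 + 2/3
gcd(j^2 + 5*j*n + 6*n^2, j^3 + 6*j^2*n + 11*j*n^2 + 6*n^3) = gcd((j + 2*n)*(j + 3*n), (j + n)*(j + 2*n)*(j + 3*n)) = j^2 + 5*j*n + 6*n^2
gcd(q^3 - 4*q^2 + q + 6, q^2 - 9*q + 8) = 1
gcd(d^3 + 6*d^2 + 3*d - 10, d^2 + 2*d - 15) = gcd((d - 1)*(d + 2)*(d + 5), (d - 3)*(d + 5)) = d + 5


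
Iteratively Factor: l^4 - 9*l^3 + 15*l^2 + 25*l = (l - 5)*(l^3 - 4*l^2 - 5*l) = l*(l - 5)*(l^2 - 4*l - 5) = l*(l - 5)^2*(l + 1)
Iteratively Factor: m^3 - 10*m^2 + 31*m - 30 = (m - 5)*(m^2 - 5*m + 6) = (m - 5)*(m - 3)*(m - 2)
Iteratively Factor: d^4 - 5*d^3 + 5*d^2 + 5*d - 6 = (d - 3)*(d^3 - 2*d^2 - d + 2) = (d - 3)*(d - 2)*(d^2 - 1) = (d - 3)*(d - 2)*(d + 1)*(d - 1)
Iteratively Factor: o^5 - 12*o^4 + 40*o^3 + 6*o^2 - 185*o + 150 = (o - 3)*(o^4 - 9*o^3 + 13*o^2 + 45*o - 50) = (o - 5)*(o - 3)*(o^3 - 4*o^2 - 7*o + 10) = (o - 5)*(o - 3)*(o + 2)*(o^2 - 6*o + 5) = (o - 5)*(o - 3)*(o - 1)*(o + 2)*(o - 5)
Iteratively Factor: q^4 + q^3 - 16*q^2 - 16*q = (q + 1)*(q^3 - 16*q) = (q + 1)*(q + 4)*(q^2 - 4*q) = q*(q + 1)*(q + 4)*(q - 4)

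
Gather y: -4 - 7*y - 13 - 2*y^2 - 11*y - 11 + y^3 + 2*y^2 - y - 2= y^3 - 19*y - 30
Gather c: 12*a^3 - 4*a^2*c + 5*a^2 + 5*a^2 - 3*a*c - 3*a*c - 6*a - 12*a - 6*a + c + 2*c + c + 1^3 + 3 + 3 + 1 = 12*a^3 + 10*a^2 - 24*a + c*(-4*a^2 - 6*a + 4) + 8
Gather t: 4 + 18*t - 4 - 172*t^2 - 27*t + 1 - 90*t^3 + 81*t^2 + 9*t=-90*t^3 - 91*t^2 + 1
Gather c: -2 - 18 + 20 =0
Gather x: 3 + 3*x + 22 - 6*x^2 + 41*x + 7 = -6*x^2 + 44*x + 32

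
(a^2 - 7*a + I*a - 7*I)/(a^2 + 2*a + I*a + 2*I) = (a - 7)/(a + 2)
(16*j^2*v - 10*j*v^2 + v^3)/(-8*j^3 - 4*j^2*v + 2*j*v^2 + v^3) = v*(-8*j + v)/(4*j^2 + 4*j*v + v^2)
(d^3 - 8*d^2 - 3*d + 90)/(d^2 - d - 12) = (d^2 - 11*d + 30)/(d - 4)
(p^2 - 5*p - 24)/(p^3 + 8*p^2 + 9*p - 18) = (p - 8)/(p^2 + 5*p - 6)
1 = 1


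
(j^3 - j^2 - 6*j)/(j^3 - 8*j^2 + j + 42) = j/(j - 7)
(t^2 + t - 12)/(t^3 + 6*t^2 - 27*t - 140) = (t - 3)/(t^2 + 2*t - 35)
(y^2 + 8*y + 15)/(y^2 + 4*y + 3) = (y + 5)/(y + 1)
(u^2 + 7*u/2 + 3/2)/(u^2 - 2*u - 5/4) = 2*(u + 3)/(2*u - 5)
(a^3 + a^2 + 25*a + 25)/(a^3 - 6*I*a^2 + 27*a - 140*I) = (a^2 + a*(1 - 5*I) - 5*I)/(a^2 - 11*I*a - 28)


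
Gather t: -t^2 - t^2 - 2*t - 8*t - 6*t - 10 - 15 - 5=-2*t^2 - 16*t - 30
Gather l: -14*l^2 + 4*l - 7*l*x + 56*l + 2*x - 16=-14*l^2 + l*(60 - 7*x) + 2*x - 16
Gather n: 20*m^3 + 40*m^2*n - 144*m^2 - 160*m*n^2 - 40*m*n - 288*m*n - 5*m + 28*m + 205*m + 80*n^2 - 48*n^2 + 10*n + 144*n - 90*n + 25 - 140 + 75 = 20*m^3 - 144*m^2 + 228*m + n^2*(32 - 160*m) + n*(40*m^2 - 328*m + 64) - 40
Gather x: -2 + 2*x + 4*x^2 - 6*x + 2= 4*x^2 - 4*x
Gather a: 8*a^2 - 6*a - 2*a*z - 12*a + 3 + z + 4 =8*a^2 + a*(-2*z - 18) + z + 7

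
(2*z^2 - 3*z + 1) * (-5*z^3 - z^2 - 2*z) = -10*z^5 + 13*z^4 - 6*z^3 + 5*z^2 - 2*z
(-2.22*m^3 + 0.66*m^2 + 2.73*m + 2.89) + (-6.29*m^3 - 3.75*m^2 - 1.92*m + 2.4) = -8.51*m^3 - 3.09*m^2 + 0.81*m + 5.29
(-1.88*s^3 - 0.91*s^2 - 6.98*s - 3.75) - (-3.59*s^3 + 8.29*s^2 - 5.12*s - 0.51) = 1.71*s^3 - 9.2*s^2 - 1.86*s - 3.24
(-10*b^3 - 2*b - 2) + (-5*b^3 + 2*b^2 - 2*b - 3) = -15*b^3 + 2*b^2 - 4*b - 5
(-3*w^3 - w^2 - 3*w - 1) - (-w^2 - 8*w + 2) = -3*w^3 + 5*w - 3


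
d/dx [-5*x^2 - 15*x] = -10*x - 15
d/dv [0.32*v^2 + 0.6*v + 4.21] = 0.64*v + 0.6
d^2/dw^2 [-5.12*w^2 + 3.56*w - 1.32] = -10.2400000000000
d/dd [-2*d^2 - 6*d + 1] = -4*d - 6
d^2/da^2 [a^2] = 2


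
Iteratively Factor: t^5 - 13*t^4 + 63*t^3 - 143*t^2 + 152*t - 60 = (t - 3)*(t^4 - 10*t^3 + 33*t^2 - 44*t + 20) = (t - 3)*(t - 2)*(t^3 - 8*t^2 + 17*t - 10) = (t - 5)*(t - 3)*(t - 2)*(t^2 - 3*t + 2) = (t - 5)*(t - 3)*(t - 2)*(t - 1)*(t - 2)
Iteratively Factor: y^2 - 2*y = (y - 2)*(y)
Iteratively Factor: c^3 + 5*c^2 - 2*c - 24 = (c + 3)*(c^2 + 2*c - 8) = (c - 2)*(c + 3)*(c + 4)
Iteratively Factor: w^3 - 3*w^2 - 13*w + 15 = (w - 5)*(w^2 + 2*w - 3) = (w - 5)*(w + 3)*(w - 1)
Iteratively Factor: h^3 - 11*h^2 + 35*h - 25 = (h - 5)*(h^2 - 6*h + 5) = (h - 5)^2*(h - 1)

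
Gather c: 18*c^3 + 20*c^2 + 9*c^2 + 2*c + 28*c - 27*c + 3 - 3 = 18*c^3 + 29*c^2 + 3*c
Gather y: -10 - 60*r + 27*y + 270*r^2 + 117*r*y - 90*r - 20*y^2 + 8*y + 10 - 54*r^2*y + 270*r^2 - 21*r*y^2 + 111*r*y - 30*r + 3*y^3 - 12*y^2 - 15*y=540*r^2 - 180*r + 3*y^3 + y^2*(-21*r - 32) + y*(-54*r^2 + 228*r + 20)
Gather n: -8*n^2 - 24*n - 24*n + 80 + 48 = -8*n^2 - 48*n + 128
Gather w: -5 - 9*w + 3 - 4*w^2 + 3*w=-4*w^2 - 6*w - 2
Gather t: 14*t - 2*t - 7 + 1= 12*t - 6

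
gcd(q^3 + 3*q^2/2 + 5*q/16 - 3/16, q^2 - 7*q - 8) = q + 1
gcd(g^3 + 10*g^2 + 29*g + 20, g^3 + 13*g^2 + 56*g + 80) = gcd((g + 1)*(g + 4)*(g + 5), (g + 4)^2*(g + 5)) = g^2 + 9*g + 20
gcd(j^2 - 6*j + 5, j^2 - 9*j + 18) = 1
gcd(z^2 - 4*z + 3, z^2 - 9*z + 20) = 1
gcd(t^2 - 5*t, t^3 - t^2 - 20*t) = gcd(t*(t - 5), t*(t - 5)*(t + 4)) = t^2 - 5*t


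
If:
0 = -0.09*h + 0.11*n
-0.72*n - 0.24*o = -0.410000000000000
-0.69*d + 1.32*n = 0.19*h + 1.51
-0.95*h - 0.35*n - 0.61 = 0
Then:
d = -2.82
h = -0.49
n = -0.40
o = 2.92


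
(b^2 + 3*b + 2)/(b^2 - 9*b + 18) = (b^2 + 3*b + 2)/(b^2 - 9*b + 18)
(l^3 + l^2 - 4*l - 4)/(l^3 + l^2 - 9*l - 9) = (l^2 - 4)/(l^2 - 9)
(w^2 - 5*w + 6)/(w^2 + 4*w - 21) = (w - 2)/(w + 7)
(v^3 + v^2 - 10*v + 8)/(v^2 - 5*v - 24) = (-v^3 - v^2 + 10*v - 8)/(-v^2 + 5*v + 24)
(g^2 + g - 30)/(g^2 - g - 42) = (g - 5)/(g - 7)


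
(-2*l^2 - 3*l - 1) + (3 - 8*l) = -2*l^2 - 11*l + 2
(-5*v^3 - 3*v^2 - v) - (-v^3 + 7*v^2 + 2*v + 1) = -4*v^3 - 10*v^2 - 3*v - 1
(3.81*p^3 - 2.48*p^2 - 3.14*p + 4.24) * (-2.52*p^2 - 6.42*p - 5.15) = -9.6012*p^5 - 18.2106*p^4 + 4.2129*p^3 + 22.246*p^2 - 11.0498*p - 21.836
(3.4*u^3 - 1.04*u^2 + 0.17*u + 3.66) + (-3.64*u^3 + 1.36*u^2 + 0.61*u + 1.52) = -0.24*u^3 + 0.32*u^2 + 0.78*u + 5.18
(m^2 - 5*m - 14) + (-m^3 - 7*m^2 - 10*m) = -m^3 - 6*m^2 - 15*m - 14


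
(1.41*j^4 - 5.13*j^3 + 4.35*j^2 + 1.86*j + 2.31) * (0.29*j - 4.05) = 0.4089*j^5 - 7.1982*j^4 + 22.038*j^3 - 17.0781*j^2 - 6.8631*j - 9.3555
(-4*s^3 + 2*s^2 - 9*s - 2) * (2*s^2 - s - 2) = -8*s^5 + 8*s^4 - 12*s^3 + s^2 + 20*s + 4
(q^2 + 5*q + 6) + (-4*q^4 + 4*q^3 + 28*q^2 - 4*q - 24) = -4*q^4 + 4*q^3 + 29*q^2 + q - 18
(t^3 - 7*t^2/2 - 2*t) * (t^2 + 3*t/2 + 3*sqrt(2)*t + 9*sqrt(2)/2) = t^5 - 2*t^4 + 3*sqrt(2)*t^4 - 6*sqrt(2)*t^3 - 29*t^3/4 - 87*sqrt(2)*t^2/4 - 3*t^2 - 9*sqrt(2)*t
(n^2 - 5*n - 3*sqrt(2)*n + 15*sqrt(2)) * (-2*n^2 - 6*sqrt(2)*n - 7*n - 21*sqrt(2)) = -2*n^4 + 3*n^3 + 71*n^2 - 54*n - 630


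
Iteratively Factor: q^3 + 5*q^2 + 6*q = (q + 3)*(q^2 + 2*q) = (q + 2)*(q + 3)*(q)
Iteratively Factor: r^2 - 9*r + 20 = (r - 4)*(r - 5)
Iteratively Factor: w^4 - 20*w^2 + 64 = (w + 4)*(w^3 - 4*w^2 - 4*w + 16) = (w - 4)*(w + 4)*(w^2 - 4) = (w - 4)*(w + 2)*(w + 4)*(w - 2)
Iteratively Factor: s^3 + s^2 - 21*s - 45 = (s - 5)*(s^2 + 6*s + 9) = (s - 5)*(s + 3)*(s + 3)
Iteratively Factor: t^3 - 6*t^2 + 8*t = (t - 2)*(t^2 - 4*t) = t*(t - 2)*(t - 4)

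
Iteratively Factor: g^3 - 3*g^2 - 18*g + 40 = (g - 2)*(g^2 - g - 20) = (g - 5)*(g - 2)*(g + 4)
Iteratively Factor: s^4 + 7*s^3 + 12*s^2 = (s)*(s^3 + 7*s^2 + 12*s) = s*(s + 3)*(s^2 + 4*s) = s*(s + 3)*(s + 4)*(s)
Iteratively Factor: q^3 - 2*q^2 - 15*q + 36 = (q + 4)*(q^2 - 6*q + 9) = (q - 3)*(q + 4)*(q - 3)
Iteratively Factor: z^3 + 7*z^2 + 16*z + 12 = (z + 3)*(z^2 + 4*z + 4) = (z + 2)*(z + 3)*(z + 2)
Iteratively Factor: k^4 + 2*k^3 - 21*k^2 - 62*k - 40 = (k + 1)*(k^3 + k^2 - 22*k - 40) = (k + 1)*(k + 2)*(k^2 - k - 20) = (k + 1)*(k + 2)*(k + 4)*(k - 5)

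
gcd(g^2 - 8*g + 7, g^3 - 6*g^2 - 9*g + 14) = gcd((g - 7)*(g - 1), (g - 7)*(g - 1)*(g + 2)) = g^2 - 8*g + 7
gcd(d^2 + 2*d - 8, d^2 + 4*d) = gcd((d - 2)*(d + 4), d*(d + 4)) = d + 4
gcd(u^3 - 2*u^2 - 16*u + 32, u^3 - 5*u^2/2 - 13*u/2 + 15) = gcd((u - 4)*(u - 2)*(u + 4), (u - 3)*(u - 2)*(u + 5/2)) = u - 2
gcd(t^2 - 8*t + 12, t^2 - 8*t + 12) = t^2 - 8*t + 12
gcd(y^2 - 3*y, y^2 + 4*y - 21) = y - 3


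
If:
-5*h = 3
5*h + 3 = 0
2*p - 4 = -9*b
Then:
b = 4/9 - 2*p/9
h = -3/5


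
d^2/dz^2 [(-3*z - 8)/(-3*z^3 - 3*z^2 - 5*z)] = 2*(81*z^5 + 513*z^4 + 558*z^3 + 576*z^2 + 360*z + 200)/(z^3*(27*z^6 + 81*z^5 + 216*z^4 + 297*z^3 + 360*z^2 + 225*z + 125))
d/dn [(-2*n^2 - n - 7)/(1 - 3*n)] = 2*(3*n^2 - 2*n - 11)/(9*n^2 - 6*n + 1)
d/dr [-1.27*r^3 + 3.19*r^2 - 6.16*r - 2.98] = -3.81*r^2 + 6.38*r - 6.16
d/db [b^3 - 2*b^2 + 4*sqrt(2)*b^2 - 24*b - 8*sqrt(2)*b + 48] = 3*b^2 - 4*b + 8*sqrt(2)*b - 24 - 8*sqrt(2)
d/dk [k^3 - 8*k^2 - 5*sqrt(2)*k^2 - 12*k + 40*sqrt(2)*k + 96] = 3*k^2 - 16*k - 10*sqrt(2)*k - 12 + 40*sqrt(2)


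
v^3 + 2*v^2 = v^2*(v + 2)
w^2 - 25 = (w - 5)*(w + 5)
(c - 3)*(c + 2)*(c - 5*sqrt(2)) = c^3 - 5*sqrt(2)*c^2 - c^2 - 6*c + 5*sqrt(2)*c + 30*sqrt(2)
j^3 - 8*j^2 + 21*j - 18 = (j - 3)^2*(j - 2)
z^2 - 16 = (z - 4)*(z + 4)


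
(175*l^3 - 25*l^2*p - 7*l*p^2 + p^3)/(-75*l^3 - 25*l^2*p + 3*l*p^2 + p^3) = (-7*l + p)/(3*l + p)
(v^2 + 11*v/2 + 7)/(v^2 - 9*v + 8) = (v^2 + 11*v/2 + 7)/(v^2 - 9*v + 8)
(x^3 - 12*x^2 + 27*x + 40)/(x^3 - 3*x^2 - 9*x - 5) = (x - 8)/(x + 1)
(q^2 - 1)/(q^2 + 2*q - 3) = (q + 1)/(q + 3)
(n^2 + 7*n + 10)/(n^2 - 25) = (n + 2)/(n - 5)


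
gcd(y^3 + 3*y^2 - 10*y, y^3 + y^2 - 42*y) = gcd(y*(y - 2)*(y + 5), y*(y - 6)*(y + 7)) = y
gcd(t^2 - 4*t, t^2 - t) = t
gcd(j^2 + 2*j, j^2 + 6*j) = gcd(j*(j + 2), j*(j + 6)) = j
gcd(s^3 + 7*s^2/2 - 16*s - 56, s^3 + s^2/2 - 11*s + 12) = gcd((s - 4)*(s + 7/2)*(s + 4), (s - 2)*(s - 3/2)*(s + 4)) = s + 4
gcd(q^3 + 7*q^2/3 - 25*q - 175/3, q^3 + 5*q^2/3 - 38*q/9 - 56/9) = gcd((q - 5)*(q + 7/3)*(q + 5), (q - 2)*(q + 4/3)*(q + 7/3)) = q + 7/3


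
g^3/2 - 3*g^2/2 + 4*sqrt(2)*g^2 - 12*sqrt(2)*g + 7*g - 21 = (g/2 + sqrt(2)/2)*(g - 3)*(g + 7*sqrt(2))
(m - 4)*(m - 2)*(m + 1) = m^3 - 5*m^2 + 2*m + 8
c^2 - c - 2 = (c - 2)*(c + 1)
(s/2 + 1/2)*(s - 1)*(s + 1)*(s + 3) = s^4/2 + 2*s^3 + s^2 - 2*s - 3/2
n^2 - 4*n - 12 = (n - 6)*(n + 2)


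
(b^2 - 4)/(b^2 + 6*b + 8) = (b - 2)/(b + 4)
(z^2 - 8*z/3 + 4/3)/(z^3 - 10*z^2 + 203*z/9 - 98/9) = 3*(z - 2)/(3*z^2 - 28*z + 49)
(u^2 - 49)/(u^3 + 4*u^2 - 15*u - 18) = (u^2 - 49)/(u^3 + 4*u^2 - 15*u - 18)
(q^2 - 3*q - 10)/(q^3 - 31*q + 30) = (q + 2)/(q^2 + 5*q - 6)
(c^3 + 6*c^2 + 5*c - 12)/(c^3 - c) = (c^2 + 7*c + 12)/(c*(c + 1))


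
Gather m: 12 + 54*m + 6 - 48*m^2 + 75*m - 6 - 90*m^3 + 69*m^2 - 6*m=-90*m^3 + 21*m^2 + 123*m + 12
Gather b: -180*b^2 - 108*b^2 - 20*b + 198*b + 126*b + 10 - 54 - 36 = -288*b^2 + 304*b - 80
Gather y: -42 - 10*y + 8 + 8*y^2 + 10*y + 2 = 8*y^2 - 32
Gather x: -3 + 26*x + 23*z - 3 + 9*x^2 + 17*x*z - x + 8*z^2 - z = 9*x^2 + x*(17*z + 25) + 8*z^2 + 22*z - 6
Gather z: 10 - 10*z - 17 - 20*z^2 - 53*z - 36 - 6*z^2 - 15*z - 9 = -26*z^2 - 78*z - 52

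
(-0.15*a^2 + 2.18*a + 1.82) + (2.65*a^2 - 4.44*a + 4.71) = 2.5*a^2 - 2.26*a + 6.53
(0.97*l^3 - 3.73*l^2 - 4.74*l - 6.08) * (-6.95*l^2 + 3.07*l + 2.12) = -6.7415*l^5 + 28.9014*l^4 + 23.5483*l^3 + 19.7966*l^2 - 28.7144*l - 12.8896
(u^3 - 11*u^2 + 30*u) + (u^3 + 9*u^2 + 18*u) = 2*u^3 - 2*u^2 + 48*u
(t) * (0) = 0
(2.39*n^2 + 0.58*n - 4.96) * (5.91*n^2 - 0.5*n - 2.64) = 14.1249*n^4 + 2.2328*n^3 - 35.9132*n^2 + 0.9488*n + 13.0944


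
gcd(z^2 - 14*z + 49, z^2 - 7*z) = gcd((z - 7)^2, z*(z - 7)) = z - 7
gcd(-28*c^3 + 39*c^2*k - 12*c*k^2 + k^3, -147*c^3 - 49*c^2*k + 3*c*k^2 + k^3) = 7*c - k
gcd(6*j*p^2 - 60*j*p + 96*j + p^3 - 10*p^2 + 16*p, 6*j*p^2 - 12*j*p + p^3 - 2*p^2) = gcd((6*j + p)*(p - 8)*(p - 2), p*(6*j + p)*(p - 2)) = 6*j*p - 12*j + p^2 - 2*p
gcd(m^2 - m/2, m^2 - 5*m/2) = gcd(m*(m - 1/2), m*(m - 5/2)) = m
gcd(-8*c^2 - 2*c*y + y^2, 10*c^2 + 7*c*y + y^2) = 2*c + y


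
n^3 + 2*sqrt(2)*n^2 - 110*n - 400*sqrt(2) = (n - 8*sqrt(2))*(n + 5*sqrt(2))^2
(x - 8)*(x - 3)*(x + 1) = x^3 - 10*x^2 + 13*x + 24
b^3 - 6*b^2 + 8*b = b*(b - 4)*(b - 2)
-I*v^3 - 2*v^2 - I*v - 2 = (v - 2*I)*(v - I)*(-I*v + 1)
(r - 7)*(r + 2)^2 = r^3 - 3*r^2 - 24*r - 28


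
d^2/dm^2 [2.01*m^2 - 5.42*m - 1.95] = 4.02000000000000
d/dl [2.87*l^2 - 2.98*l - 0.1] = 5.74*l - 2.98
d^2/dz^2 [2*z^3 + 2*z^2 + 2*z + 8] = 12*z + 4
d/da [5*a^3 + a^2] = a*(15*a + 2)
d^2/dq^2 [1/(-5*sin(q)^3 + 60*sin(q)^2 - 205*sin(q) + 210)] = (9*sin(q)^6 - 132*sin(q)^5 + 646*sin(q)^4 - 906*sin(q)^3 - 1445*sin(q)^2 + 4422*sin(q) - 2354)/(5*(sin(q)^3 - 12*sin(q)^2 + 41*sin(q) - 42)^3)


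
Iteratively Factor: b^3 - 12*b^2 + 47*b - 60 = (b - 4)*(b^2 - 8*b + 15) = (b - 5)*(b - 4)*(b - 3)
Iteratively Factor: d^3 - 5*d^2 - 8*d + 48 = (d - 4)*(d^2 - d - 12) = (d - 4)^2*(d + 3)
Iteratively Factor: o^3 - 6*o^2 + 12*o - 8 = (o - 2)*(o^2 - 4*o + 4) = (o - 2)^2*(o - 2)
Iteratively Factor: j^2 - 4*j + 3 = (j - 1)*(j - 3)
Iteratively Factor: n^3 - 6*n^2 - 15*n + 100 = (n - 5)*(n^2 - n - 20) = (n - 5)^2*(n + 4)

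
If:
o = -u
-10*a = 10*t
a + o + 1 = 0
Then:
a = u - 1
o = -u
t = 1 - u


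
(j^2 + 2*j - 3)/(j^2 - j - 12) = (j - 1)/(j - 4)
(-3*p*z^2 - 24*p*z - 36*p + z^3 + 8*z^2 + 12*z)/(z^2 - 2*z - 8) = (-3*p*z - 18*p + z^2 + 6*z)/(z - 4)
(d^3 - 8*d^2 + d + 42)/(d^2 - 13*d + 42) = (d^2 - d - 6)/(d - 6)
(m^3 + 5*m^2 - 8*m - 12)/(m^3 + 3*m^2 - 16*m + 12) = (m + 1)/(m - 1)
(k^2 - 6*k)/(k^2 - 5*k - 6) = k/(k + 1)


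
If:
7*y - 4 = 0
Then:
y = 4/7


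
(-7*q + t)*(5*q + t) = -35*q^2 - 2*q*t + t^2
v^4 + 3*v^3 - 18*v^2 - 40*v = v*(v - 4)*(v + 2)*(v + 5)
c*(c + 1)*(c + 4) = c^3 + 5*c^2 + 4*c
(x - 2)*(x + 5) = x^2 + 3*x - 10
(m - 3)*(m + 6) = m^2 + 3*m - 18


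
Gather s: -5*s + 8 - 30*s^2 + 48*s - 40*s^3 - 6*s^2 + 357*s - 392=-40*s^3 - 36*s^2 + 400*s - 384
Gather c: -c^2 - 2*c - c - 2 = -c^2 - 3*c - 2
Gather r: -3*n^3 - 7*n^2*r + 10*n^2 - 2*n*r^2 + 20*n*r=-3*n^3 + 10*n^2 - 2*n*r^2 + r*(-7*n^2 + 20*n)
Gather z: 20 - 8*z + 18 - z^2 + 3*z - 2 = -z^2 - 5*z + 36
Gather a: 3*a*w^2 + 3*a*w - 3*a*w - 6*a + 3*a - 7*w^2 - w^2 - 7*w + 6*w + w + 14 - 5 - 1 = a*(3*w^2 - 3) - 8*w^2 + 8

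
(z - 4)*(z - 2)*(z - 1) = z^3 - 7*z^2 + 14*z - 8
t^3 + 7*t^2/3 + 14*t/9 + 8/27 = (t + 1/3)*(t + 2/3)*(t + 4/3)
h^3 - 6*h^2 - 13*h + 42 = (h - 7)*(h - 2)*(h + 3)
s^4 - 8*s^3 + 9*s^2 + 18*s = s*(s - 6)*(s - 3)*(s + 1)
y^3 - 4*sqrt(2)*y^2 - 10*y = y*(y - 5*sqrt(2))*(y + sqrt(2))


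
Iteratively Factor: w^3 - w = (w)*(w^2 - 1) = w*(w + 1)*(w - 1)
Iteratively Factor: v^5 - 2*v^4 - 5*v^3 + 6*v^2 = (v - 3)*(v^4 + v^3 - 2*v^2) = v*(v - 3)*(v^3 + v^2 - 2*v) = v^2*(v - 3)*(v^2 + v - 2) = v^2*(v - 3)*(v - 1)*(v + 2)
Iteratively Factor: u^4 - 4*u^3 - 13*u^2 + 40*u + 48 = (u - 4)*(u^3 - 13*u - 12) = (u - 4)*(u + 3)*(u^2 - 3*u - 4) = (u - 4)*(u + 1)*(u + 3)*(u - 4)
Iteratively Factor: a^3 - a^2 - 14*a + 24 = (a - 2)*(a^2 + a - 12) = (a - 3)*(a - 2)*(a + 4)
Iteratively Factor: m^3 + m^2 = (m)*(m^2 + m) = m^2*(m + 1)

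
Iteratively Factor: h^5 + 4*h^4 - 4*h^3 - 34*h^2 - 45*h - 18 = (h + 1)*(h^4 + 3*h^3 - 7*h^2 - 27*h - 18) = (h - 3)*(h + 1)*(h^3 + 6*h^2 + 11*h + 6) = (h - 3)*(h + 1)*(h + 2)*(h^2 + 4*h + 3) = (h - 3)*(h + 1)*(h + 2)*(h + 3)*(h + 1)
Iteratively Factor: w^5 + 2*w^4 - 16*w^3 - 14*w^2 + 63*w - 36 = (w - 1)*(w^4 + 3*w^3 - 13*w^2 - 27*w + 36) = (w - 3)*(w - 1)*(w^3 + 6*w^2 + 5*w - 12) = (w - 3)*(w - 1)^2*(w^2 + 7*w + 12) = (w - 3)*(w - 1)^2*(w + 4)*(w + 3)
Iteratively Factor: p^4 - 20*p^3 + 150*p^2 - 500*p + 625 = (p - 5)*(p^3 - 15*p^2 + 75*p - 125) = (p - 5)^2*(p^2 - 10*p + 25) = (p - 5)^3*(p - 5)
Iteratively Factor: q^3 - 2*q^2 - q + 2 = (q + 1)*(q^2 - 3*q + 2) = (q - 2)*(q + 1)*(q - 1)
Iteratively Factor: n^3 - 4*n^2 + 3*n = (n)*(n^2 - 4*n + 3) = n*(n - 3)*(n - 1)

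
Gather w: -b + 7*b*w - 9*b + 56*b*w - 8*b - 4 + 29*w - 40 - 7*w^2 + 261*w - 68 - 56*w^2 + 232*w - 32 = -18*b - 63*w^2 + w*(63*b + 522) - 144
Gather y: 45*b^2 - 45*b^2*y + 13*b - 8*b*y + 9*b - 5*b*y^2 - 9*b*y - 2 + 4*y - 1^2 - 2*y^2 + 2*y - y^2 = 45*b^2 + 22*b + y^2*(-5*b - 3) + y*(-45*b^2 - 17*b + 6) - 3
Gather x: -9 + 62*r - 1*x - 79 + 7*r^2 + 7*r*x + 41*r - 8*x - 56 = 7*r^2 + 103*r + x*(7*r - 9) - 144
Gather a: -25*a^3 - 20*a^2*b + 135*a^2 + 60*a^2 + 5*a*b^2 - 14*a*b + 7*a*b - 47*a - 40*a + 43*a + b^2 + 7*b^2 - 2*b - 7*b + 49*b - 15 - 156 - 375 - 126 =-25*a^3 + a^2*(195 - 20*b) + a*(5*b^2 - 7*b - 44) + 8*b^2 + 40*b - 672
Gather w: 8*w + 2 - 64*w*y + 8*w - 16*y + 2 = w*(16 - 64*y) - 16*y + 4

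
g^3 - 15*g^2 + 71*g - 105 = (g - 7)*(g - 5)*(g - 3)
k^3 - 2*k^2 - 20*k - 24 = (k - 6)*(k + 2)^2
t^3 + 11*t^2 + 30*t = t*(t + 5)*(t + 6)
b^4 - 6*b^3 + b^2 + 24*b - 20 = (b - 5)*(b - 2)*(b - 1)*(b + 2)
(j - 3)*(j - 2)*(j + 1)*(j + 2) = j^4 - 2*j^3 - 7*j^2 + 8*j + 12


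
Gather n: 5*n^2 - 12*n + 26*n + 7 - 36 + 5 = 5*n^2 + 14*n - 24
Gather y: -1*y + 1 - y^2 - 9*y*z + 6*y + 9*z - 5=-y^2 + y*(5 - 9*z) + 9*z - 4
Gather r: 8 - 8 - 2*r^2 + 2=2 - 2*r^2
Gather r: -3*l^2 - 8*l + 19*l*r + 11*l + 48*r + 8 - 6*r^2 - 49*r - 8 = -3*l^2 + 3*l - 6*r^2 + r*(19*l - 1)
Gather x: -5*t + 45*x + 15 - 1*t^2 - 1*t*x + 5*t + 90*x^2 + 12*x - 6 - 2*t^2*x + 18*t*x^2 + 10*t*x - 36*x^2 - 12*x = -t^2 + x^2*(18*t + 54) + x*(-2*t^2 + 9*t + 45) + 9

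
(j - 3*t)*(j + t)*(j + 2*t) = j^3 - 7*j*t^2 - 6*t^3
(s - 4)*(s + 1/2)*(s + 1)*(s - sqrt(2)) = s^4 - 5*s^3/2 - sqrt(2)*s^3 - 11*s^2/2 + 5*sqrt(2)*s^2/2 - 2*s + 11*sqrt(2)*s/2 + 2*sqrt(2)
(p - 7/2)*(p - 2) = p^2 - 11*p/2 + 7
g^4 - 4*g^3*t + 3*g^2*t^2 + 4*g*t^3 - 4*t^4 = (g - 2*t)^2*(g - t)*(g + t)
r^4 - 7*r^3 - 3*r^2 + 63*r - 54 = (r - 6)*(r - 3)*(r - 1)*(r + 3)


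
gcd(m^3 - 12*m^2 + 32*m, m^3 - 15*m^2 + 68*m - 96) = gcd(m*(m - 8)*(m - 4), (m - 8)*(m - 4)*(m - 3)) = m^2 - 12*m + 32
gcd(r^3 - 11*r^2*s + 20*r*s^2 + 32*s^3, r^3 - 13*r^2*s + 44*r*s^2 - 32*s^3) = r^2 - 12*r*s + 32*s^2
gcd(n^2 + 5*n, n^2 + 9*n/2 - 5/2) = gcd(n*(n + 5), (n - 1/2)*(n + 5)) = n + 5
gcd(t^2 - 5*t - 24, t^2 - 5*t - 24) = t^2 - 5*t - 24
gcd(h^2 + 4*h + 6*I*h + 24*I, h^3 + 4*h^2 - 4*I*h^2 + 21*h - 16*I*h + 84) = h + 4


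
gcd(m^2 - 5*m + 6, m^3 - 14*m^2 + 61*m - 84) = m - 3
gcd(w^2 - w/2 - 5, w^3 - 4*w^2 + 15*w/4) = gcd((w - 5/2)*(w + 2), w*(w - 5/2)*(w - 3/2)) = w - 5/2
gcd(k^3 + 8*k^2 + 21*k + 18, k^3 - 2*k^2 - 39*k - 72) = k^2 + 6*k + 9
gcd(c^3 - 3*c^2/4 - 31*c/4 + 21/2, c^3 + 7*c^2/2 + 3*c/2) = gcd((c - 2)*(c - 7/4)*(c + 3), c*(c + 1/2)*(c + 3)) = c + 3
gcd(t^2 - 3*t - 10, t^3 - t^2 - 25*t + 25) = t - 5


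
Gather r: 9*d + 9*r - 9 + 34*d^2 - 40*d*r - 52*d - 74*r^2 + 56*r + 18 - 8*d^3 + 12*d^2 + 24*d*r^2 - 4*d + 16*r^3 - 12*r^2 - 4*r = -8*d^3 + 46*d^2 - 47*d + 16*r^3 + r^2*(24*d - 86) + r*(61 - 40*d) + 9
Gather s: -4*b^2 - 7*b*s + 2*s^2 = -4*b^2 - 7*b*s + 2*s^2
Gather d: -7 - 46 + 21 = -32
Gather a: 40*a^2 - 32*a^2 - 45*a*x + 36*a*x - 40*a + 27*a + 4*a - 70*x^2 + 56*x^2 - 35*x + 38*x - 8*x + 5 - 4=8*a^2 + a*(-9*x - 9) - 14*x^2 - 5*x + 1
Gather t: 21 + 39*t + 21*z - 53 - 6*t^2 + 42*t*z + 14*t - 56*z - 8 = -6*t^2 + t*(42*z + 53) - 35*z - 40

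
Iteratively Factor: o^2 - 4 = (o - 2)*(o + 2)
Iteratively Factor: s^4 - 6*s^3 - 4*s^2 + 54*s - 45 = (s - 1)*(s^3 - 5*s^2 - 9*s + 45) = (s - 5)*(s - 1)*(s^2 - 9) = (s - 5)*(s - 3)*(s - 1)*(s + 3)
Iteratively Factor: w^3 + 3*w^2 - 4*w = (w - 1)*(w^2 + 4*w) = (w - 1)*(w + 4)*(w)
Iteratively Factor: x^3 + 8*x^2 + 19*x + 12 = (x + 4)*(x^2 + 4*x + 3) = (x + 3)*(x + 4)*(x + 1)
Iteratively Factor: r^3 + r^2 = (r)*(r^2 + r) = r^2*(r + 1)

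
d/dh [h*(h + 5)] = 2*h + 5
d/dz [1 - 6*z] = -6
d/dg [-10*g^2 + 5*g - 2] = 5 - 20*g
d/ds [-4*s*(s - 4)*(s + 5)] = -12*s^2 - 8*s + 80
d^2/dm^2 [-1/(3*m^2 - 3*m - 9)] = 2*(-m^2 + m + (2*m - 1)^2 + 3)/(3*(-m^2 + m + 3)^3)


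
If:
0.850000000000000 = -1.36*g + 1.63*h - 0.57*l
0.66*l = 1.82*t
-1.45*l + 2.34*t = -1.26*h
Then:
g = 0.421825043148573*t - 0.625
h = 1.31625781625782*t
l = 2.75757575757576*t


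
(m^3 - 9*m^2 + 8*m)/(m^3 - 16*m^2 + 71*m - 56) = m/(m - 7)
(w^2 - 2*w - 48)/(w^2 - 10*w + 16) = (w + 6)/(w - 2)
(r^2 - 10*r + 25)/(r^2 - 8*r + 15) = (r - 5)/(r - 3)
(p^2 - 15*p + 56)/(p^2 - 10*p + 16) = (p - 7)/(p - 2)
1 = 1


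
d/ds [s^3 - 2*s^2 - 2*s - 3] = 3*s^2 - 4*s - 2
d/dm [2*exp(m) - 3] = 2*exp(m)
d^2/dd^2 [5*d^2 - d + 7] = 10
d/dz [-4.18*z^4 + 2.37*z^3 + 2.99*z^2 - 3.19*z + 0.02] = -16.72*z^3 + 7.11*z^2 + 5.98*z - 3.19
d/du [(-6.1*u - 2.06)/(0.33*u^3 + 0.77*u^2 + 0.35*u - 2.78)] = (4.026*u^3 + 6.7364*u^2 + 3.1724*u + 17.679)/(0.1089*u^6 + 0.5082*u^5 + 0.8239*u^4 - 1.2958*u^3 - 4.1587*u^2 - 1.946*u + 7.7284)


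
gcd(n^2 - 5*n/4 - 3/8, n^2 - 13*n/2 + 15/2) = n - 3/2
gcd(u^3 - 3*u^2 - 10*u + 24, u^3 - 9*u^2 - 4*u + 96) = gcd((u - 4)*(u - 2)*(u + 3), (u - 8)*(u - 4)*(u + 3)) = u^2 - u - 12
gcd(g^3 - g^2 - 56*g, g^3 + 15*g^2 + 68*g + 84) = g + 7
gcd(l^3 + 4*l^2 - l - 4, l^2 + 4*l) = l + 4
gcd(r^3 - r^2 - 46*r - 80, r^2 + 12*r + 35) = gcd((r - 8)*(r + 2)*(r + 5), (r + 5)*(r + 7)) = r + 5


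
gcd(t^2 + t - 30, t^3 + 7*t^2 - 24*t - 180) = t^2 + t - 30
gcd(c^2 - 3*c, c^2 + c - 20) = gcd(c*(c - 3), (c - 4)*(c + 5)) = 1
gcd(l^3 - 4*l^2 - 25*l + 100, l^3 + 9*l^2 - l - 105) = l + 5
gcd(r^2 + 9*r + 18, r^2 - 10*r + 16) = 1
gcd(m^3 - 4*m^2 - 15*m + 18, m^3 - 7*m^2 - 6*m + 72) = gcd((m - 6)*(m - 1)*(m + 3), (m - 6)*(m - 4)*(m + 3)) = m^2 - 3*m - 18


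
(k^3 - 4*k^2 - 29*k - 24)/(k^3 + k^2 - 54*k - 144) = (k + 1)/(k + 6)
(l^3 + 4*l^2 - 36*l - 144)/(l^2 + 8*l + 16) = (l^2 - 36)/(l + 4)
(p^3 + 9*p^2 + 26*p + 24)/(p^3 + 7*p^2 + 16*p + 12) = (p + 4)/(p + 2)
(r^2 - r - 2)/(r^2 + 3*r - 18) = (r^2 - r - 2)/(r^2 + 3*r - 18)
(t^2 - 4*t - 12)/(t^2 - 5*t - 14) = (t - 6)/(t - 7)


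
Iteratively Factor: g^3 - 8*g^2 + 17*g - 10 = (g - 1)*(g^2 - 7*g + 10) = (g - 2)*(g - 1)*(g - 5)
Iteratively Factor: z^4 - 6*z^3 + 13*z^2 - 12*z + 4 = (z - 1)*(z^3 - 5*z^2 + 8*z - 4) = (z - 2)*(z - 1)*(z^2 - 3*z + 2) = (z - 2)*(z - 1)^2*(z - 2)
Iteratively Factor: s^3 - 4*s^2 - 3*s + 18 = (s + 2)*(s^2 - 6*s + 9) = (s - 3)*(s + 2)*(s - 3)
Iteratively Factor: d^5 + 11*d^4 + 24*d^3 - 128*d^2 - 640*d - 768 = (d + 4)*(d^4 + 7*d^3 - 4*d^2 - 112*d - 192) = (d + 4)^2*(d^3 + 3*d^2 - 16*d - 48) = (d - 4)*(d + 4)^2*(d^2 + 7*d + 12) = (d - 4)*(d + 4)^3*(d + 3)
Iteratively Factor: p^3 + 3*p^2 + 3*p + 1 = (p + 1)*(p^2 + 2*p + 1) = (p + 1)^2*(p + 1)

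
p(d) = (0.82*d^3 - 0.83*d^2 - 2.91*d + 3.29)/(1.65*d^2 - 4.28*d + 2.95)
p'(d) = (4.28 - 3.3*d)*(0.82*d^3 - 0.83*d^2 - 2.91*d + 3.29)/(1.65*d^2 - 4.28*d + 2.95)^2 + (2.46*d^2 - 1.66*d - 2.91)/(1.65*d^2 - 4.28*d + 2.95) = (1.353*d^4 - 7.0192*d^3 + 15.6109*d^2 - 15.754*d + 5.4967)/(2.7225*d^4 - 14.124*d^3 + 28.0534*d^2 - 25.252*d + 8.7025)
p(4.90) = 3.04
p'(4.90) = 0.55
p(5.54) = 3.38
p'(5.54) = 0.54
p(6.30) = 3.79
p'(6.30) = 0.52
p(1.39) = -0.83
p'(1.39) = -1.11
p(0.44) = 1.38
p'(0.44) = 0.54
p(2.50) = 1.42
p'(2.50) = 1.04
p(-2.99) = -0.57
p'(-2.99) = 0.52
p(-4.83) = -1.52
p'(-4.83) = 0.51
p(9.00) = 5.18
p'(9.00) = 0.51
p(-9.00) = -3.63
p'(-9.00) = 0.50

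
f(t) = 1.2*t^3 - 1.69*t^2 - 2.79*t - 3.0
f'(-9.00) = 319.23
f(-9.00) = -989.58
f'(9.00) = 258.39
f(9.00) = 709.80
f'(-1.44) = 9.54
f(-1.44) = -6.07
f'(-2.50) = 28.16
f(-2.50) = -25.34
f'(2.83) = 16.48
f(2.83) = 2.77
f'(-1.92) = 16.97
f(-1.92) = -12.37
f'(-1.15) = 5.86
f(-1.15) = -3.85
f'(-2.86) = 36.32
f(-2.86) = -36.92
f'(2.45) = 10.54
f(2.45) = -2.33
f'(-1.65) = 12.59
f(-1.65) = -8.39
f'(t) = 3.6*t^2 - 3.38*t - 2.79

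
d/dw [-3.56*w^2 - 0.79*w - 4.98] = -7.12*w - 0.79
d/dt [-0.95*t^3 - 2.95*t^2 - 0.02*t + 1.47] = -2.85*t^2 - 5.9*t - 0.02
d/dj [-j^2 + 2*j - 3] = 2 - 2*j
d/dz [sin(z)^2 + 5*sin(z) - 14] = (2*sin(z) + 5)*cos(z)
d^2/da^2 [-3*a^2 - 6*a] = -6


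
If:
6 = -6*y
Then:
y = -1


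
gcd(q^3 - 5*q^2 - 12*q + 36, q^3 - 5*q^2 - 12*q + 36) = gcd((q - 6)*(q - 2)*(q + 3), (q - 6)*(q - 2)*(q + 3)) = q^3 - 5*q^2 - 12*q + 36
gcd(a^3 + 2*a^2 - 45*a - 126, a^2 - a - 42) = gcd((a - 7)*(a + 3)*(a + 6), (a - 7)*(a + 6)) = a^2 - a - 42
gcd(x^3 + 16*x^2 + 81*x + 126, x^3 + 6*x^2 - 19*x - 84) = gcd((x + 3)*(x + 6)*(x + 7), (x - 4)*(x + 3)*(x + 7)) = x^2 + 10*x + 21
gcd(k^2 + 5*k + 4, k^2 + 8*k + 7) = k + 1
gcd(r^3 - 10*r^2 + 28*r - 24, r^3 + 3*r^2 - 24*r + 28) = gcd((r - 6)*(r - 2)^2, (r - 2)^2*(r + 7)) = r^2 - 4*r + 4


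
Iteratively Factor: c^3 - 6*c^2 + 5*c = (c)*(c^2 - 6*c + 5) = c*(c - 5)*(c - 1)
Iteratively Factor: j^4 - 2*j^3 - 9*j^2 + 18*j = (j)*(j^3 - 2*j^2 - 9*j + 18) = j*(j - 3)*(j^2 + j - 6) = j*(j - 3)*(j + 3)*(j - 2)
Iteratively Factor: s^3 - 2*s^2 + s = (s)*(s^2 - 2*s + 1) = s*(s - 1)*(s - 1)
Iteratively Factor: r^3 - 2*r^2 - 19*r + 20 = (r + 4)*(r^2 - 6*r + 5) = (r - 5)*(r + 4)*(r - 1)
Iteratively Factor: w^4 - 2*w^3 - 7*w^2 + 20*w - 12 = (w - 2)*(w^3 - 7*w + 6) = (w - 2)^2*(w^2 + 2*w - 3) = (w - 2)^2*(w + 3)*(w - 1)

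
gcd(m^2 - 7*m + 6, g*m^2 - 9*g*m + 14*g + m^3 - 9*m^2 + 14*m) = 1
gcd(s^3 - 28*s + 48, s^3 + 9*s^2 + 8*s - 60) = s^2 + 4*s - 12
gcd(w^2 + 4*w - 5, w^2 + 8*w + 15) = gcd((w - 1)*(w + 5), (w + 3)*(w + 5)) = w + 5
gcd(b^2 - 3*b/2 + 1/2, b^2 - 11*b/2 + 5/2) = b - 1/2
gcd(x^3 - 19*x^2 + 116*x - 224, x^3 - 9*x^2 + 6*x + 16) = x - 8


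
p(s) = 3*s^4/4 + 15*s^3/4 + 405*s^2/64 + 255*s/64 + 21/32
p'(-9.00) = -1385.67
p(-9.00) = 2664.38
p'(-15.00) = -7779.61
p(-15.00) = 26677.22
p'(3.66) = 348.09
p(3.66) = 418.44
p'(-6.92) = -539.00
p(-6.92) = 753.29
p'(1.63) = 67.50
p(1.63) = 45.50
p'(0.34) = 9.71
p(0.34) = 2.90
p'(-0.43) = 0.38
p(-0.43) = -0.16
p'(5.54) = 929.47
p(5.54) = 1561.05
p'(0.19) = 6.82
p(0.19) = 1.67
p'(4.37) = 524.49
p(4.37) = 725.38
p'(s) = 3*s^3 + 45*s^2/4 + 405*s/32 + 255/64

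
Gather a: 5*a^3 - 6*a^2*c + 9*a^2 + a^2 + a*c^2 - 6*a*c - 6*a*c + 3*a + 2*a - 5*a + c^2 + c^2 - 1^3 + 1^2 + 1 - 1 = 5*a^3 + a^2*(10 - 6*c) + a*(c^2 - 12*c) + 2*c^2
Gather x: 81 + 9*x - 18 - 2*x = 7*x + 63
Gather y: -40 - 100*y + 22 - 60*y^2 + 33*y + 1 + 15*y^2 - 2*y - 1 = -45*y^2 - 69*y - 18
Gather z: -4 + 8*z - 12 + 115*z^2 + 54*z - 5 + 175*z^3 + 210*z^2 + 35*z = 175*z^3 + 325*z^2 + 97*z - 21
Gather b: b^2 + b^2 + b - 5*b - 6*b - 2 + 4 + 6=2*b^2 - 10*b + 8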